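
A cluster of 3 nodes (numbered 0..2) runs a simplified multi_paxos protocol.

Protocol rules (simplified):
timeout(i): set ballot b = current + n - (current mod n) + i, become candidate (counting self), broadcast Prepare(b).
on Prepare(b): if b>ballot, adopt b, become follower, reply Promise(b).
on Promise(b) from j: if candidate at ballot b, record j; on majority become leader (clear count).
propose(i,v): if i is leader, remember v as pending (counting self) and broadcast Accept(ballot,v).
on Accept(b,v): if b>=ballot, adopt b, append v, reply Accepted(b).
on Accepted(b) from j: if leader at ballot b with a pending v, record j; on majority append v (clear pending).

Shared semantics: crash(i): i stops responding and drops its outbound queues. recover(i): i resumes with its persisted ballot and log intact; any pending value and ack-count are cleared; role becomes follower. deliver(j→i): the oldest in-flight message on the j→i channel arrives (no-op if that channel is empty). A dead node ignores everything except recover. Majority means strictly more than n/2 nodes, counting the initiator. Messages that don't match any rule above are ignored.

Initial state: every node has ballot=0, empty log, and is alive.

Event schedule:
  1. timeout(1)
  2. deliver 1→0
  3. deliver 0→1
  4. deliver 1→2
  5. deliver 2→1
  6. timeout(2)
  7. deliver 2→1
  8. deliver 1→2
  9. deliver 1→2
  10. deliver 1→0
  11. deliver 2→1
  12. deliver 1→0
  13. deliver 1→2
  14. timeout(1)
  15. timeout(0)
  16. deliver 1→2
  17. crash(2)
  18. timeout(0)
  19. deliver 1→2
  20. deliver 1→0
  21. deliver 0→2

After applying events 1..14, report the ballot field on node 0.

[1] timeout(1) → N1(cand b4 [-])
[2] deliver 1→0 → N0(foll b4 [-])
[3] deliver 0→1 → N1(lead b4 [-])
[4] deliver 1→2 → N2(foll b4 [-])
[5] deliver 2→1 → ∅
[6] timeout(2) → N2(cand b8 [-])
[7] deliver 2→1 → N1(foll b8 [-])
[8] deliver 1→2 → N2(lead b8 [-])
[9] deliver 1→2 → ∅
[10] deliver 1→0 → ∅
[11] deliver 2→1 → ∅
[12] deliver 1→0 → ∅
[13] deliver 1→2 → ∅
[14] timeout(1) → N1(cand b10 [-])

4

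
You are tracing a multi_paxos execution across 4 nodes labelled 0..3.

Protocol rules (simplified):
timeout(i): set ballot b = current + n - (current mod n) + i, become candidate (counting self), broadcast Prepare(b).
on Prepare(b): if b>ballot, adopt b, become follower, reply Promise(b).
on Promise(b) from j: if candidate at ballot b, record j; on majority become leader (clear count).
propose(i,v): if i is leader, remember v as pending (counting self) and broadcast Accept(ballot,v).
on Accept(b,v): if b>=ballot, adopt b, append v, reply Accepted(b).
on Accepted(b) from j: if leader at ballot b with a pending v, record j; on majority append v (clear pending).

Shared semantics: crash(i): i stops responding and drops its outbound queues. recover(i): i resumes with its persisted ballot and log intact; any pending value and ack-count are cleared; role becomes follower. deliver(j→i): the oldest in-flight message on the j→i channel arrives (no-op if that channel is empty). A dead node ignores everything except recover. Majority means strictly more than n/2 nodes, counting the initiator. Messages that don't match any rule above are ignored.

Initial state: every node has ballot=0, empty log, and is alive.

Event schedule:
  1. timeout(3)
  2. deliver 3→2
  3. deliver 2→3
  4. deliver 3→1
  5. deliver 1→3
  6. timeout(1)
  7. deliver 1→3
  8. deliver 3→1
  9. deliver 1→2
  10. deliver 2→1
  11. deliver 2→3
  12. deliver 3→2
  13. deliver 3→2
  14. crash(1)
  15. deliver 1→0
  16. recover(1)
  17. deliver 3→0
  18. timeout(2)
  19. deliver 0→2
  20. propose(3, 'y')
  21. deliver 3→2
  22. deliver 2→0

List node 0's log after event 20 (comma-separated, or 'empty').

empty

step 1 timeout(3): 3={cand,b=7,log=-}
step 2 deliver 3→2: 2={foll,b=7,log=-}
step 3 deliver 2→3: —
step 4 deliver 3→1: 1={foll,b=7,log=-}
step 5 deliver 1→3: 3={lead,b=7,log=-}
step 6 timeout(1): 1={cand,b=9,log=-}
step 7 deliver 1→3: 3={foll,b=9,log=-}
step 8 deliver 3→1: —
step 9 deliver 1→2: 2={foll,b=9,log=-}
step 10 deliver 2→1: 1={lead,b=9,log=-}
step 11 deliver 2→3: —
step 12 deliver 3→2: —
step 13 deliver 3→2: —
step 14 crash(1): 1={✗lead,b=9,log=-}
step 15 deliver 1→0: —
step 16 recover(1): 1={foll,b=9,log=-}
step 17 deliver 3→0: 0={foll,b=7,log=-}
step 18 timeout(2): 2={cand,b=14,log=-}
step 19 deliver 0→2: —
step 20 propose(3,'y'): —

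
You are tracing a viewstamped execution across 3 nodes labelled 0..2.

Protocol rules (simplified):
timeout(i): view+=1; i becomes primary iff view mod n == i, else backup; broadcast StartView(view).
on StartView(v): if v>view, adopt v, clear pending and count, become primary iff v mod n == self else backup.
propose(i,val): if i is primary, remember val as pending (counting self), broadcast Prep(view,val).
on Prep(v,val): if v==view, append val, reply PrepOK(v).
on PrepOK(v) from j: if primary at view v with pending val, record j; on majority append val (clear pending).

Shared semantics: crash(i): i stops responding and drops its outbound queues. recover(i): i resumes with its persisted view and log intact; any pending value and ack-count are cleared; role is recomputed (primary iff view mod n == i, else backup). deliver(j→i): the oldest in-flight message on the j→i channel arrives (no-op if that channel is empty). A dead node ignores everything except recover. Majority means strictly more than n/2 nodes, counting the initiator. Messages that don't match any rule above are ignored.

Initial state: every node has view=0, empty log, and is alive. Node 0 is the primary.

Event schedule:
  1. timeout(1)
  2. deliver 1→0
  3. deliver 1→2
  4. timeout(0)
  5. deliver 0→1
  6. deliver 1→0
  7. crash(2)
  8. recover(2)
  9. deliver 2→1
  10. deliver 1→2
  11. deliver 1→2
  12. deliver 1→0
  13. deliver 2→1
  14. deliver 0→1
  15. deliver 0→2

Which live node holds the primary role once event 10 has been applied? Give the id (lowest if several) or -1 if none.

step 1 timeout(1): 1={prim,v=1,log=-}
step 2 deliver 1→0: 0={back,v=1,log=-}
step 3 deliver 1→2: 2={back,v=1,log=-}
step 4 timeout(0): 0={back,v=2,log=-}
step 5 deliver 0→1: 1={back,v=2,log=-}
step 6 deliver 1→0: —
step 7 crash(2): 2={✗back,v=1,log=-}
step 8 recover(2): 2={back,v=1,log=-}
step 9 deliver 2→1: —
step 10 deliver 1→2: —

-1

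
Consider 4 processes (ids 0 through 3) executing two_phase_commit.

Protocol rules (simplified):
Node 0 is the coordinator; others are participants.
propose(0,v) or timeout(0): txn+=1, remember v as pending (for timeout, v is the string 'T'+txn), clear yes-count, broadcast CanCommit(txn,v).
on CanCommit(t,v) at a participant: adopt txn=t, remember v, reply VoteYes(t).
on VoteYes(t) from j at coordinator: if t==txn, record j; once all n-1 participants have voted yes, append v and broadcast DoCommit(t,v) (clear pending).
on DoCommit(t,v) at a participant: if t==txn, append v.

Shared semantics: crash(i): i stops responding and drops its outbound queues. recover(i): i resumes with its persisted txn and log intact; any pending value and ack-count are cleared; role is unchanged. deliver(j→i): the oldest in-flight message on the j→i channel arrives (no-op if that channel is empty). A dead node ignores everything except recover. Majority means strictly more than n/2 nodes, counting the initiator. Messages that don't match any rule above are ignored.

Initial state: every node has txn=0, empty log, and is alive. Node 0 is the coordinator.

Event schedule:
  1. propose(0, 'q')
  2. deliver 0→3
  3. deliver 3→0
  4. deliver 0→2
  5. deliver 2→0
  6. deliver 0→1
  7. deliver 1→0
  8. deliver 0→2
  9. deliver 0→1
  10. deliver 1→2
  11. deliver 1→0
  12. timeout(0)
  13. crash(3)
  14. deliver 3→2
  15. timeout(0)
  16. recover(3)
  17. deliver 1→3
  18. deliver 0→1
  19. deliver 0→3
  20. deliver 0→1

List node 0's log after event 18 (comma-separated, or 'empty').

e1 propose(0,'q'): 0[coor,t=1,-]
e2 deliver 0→3: 3[part,t=1,-]
e3 deliver 3→0: ·
e4 deliver 0→2: 2[part,t=1,-]
e5 deliver 2→0: ·
e6 deliver 0→1: 1[part,t=1,-]
e7 deliver 1→0: 0[coor,t=1,q]
e8 deliver 0→2: 2[part,t=1,q]
e9 deliver 0→1: 1[part,t=1,q]
e10 deliver 1→2: ·
e11 deliver 1→0: ·
e12 timeout(0): 0[coor,t=2,q]
e13 crash(3): 3[✗part,t=1,-]
e14 deliver 3→2: ·
e15 timeout(0): 0[coor,t=3,q]
e16 recover(3): 3[part,t=1,-]
e17 deliver 1→3: ·
e18 deliver 0→1: 1[part,t=2,q]

q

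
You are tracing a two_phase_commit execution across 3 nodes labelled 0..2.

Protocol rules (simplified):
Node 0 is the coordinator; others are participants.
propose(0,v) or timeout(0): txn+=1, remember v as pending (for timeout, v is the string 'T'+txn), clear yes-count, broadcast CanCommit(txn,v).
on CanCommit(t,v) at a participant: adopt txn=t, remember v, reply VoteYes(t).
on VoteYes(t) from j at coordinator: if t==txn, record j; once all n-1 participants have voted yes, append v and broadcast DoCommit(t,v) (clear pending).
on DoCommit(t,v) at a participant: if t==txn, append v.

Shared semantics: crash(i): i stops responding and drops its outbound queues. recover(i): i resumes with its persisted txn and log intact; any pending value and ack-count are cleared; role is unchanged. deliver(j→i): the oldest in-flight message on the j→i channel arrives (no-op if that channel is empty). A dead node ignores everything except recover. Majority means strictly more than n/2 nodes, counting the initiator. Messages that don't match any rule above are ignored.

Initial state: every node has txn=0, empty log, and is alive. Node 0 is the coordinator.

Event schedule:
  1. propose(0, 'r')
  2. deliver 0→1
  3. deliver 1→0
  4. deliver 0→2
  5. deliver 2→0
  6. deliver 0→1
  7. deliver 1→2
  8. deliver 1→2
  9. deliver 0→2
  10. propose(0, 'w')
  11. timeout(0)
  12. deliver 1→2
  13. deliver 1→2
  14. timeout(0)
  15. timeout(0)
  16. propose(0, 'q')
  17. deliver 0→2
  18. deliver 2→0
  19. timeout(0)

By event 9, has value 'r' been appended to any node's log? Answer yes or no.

after 1 — propose(0,'r'): n0:coor/t1/[-]
after 2 — deliver 0→1: n1:part/t1/[-]
after 3 — deliver 1→0: ·
after 4 — deliver 0→2: n2:part/t1/[-]
after 5 — deliver 2→0: n0:coor/t1/[r]
after 6 — deliver 0→1: n1:part/t1/[r]
after 7 — deliver 1→2: ·
after 8 — deliver 1→2: ·
after 9 — deliver 0→2: n2:part/t1/[r]

yes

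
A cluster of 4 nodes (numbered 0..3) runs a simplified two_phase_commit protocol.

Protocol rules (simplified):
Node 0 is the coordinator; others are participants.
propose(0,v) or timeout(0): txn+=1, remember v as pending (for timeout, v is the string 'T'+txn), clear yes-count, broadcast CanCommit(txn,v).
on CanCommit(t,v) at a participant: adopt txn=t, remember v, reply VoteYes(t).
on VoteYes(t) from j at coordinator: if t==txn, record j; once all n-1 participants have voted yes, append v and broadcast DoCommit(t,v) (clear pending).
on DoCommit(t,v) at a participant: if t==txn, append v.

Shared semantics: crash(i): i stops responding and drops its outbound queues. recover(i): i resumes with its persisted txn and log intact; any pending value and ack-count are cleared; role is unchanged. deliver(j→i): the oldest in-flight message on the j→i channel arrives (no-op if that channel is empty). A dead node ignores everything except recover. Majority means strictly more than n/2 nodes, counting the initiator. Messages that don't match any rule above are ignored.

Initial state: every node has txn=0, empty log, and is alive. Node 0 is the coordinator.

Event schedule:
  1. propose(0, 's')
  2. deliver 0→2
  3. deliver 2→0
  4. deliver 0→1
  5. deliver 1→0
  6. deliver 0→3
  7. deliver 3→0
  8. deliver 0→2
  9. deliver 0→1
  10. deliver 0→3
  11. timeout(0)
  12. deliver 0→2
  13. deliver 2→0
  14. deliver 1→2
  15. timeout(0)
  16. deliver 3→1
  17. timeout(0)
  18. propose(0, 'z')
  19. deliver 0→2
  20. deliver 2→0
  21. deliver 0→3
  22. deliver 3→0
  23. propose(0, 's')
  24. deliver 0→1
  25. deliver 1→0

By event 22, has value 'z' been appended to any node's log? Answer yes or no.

step 1 propose(0,'s'): 0={coor,t=1,log=-}
step 2 deliver 0→2: 2={part,t=1,log=-}
step 3 deliver 2→0: —
step 4 deliver 0→1: 1={part,t=1,log=-}
step 5 deliver 1→0: —
step 6 deliver 0→3: 3={part,t=1,log=-}
step 7 deliver 3→0: 0={coor,t=1,log=s}
step 8 deliver 0→2: 2={part,t=1,log=s}
step 9 deliver 0→1: 1={part,t=1,log=s}
step 10 deliver 0→3: 3={part,t=1,log=s}
step 11 timeout(0): 0={coor,t=2,log=s}
step 12 deliver 0→2: 2={part,t=2,log=s}
step 13 deliver 2→0: —
step 14 deliver 1→2: —
step 15 timeout(0): 0={coor,t=3,log=s}
step 16 deliver 3→1: —
step 17 timeout(0): 0={coor,t=4,log=s}
step 18 propose(0,'z'): 0={coor,t=5,log=s}
step 19 deliver 0→2: 2={part,t=3,log=s}
step 20 deliver 2→0: —
step 21 deliver 0→3: 3={part,t=2,log=s}
step 22 deliver 3→0: —

no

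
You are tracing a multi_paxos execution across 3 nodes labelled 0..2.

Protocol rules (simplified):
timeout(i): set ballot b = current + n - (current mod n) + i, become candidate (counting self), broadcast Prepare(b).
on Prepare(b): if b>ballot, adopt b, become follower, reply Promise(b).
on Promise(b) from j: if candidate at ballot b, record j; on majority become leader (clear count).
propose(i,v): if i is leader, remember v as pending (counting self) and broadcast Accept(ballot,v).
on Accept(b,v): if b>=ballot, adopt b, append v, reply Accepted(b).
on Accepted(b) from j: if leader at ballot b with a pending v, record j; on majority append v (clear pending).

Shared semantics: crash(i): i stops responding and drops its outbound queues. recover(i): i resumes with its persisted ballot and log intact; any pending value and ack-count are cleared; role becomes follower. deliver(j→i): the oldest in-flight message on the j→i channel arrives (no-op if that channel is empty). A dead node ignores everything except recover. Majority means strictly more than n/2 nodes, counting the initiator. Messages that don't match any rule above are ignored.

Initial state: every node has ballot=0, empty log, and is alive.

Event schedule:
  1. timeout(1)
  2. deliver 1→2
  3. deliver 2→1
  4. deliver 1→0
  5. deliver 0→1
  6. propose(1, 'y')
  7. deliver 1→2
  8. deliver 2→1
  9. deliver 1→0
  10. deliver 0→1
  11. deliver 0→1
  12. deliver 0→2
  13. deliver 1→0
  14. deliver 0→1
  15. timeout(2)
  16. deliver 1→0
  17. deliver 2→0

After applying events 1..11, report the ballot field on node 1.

e1 timeout(1): 1[cand,b=4,-]
e2 deliver 1→2: 2[foll,b=4,-]
e3 deliver 2→1: 1[lead,b=4,-]
e4 deliver 1→0: 0[foll,b=4,-]
e5 deliver 0→1: ·
e6 propose(1,'y'): ·
e7 deliver 1→2: 2[foll,b=4,y]
e8 deliver 2→1: 1[lead,b=4,y]
e9 deliver 1→0: 0[foll,b=4,y]
e10 deliver 0→1: ·
e11 deliver 0→1: ·

4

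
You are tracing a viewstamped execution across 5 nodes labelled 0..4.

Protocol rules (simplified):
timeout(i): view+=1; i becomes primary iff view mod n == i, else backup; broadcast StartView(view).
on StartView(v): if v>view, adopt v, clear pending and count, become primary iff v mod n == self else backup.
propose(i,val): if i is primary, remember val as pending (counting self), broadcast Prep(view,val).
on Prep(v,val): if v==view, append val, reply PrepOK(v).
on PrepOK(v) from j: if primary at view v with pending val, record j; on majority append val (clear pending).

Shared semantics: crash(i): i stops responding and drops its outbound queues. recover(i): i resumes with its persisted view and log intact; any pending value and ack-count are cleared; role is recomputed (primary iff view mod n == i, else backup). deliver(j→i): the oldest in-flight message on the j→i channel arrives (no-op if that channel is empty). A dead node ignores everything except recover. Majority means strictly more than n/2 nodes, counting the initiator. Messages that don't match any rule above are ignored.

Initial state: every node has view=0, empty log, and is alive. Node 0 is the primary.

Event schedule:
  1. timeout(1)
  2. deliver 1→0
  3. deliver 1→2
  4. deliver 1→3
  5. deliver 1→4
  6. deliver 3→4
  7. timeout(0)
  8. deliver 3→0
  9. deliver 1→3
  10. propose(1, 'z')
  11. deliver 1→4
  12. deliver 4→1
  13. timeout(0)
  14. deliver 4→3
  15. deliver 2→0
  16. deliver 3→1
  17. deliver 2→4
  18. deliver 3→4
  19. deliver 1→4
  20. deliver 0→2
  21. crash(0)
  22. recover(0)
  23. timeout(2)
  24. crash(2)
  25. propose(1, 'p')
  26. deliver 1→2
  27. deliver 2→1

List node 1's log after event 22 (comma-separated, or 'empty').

[1] timeout(1) → N1(prim v1 [-])
[2] deliver 1→0 → N0(back v1 [-])
[3] deliver 1→2 → N2(back v1 [-])
[4] deliver 1→3 → N3(back v1 [-])
[5] deliver 1→4 → N4(back v1 [-])
[6] deliver 3→4 → ∅
[7] timeout(0) → N0(back v2 [-])
[8] deliver 3→0 → ∅
[9] deliver 1→3 → ∅
[10] propose(1,'z') → ∅
[11] deliver 1→4 → N4(back v1 [z])
[12] deliver 4→1 → ∅
[13] timeout(0) → N0(back v3 [-])
[14] deliver 4→3 → ∅
[15] deliver 2→0 → ∅
[16] deliver 3→1 → ∅
[17] deliver 2→4 → ∅
[18] deliver 3→4 → ∅
[19] deliver 1→4 → ∅
[20] deliver 0→2 → N2(prim v2 [-])
[21] crash(0) → N0(✗back v3 [-])
[22] recover(0) → N0(back v3 [-])

empty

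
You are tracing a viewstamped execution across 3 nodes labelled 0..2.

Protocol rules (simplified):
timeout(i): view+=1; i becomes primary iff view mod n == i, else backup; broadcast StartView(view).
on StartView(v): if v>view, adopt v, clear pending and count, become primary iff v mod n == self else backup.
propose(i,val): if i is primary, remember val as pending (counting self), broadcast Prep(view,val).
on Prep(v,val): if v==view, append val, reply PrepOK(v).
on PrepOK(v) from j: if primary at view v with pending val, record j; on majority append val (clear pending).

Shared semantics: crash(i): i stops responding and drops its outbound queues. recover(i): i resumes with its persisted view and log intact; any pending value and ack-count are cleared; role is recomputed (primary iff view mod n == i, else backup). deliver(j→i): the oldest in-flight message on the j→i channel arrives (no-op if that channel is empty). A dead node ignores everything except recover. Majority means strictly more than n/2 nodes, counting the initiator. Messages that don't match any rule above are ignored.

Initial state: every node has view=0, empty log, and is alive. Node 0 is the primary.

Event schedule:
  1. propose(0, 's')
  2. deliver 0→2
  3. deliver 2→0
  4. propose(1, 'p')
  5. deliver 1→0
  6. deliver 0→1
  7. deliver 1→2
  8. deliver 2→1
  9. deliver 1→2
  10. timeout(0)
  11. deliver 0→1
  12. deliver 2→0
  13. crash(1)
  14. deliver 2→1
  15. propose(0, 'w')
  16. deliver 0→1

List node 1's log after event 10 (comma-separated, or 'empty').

s

[1] propose(0,'s') → ∅
[2] deliver 0→2 → N2(back v0 [s])
[3] deliver 2→0 → N0(prim v0 [s])
[4] propose(1,'p') → ∅
[5] deliver 1→0 → ∅
[6] deliver 0→1 → N1(back v0 [s])
[7] deliver 1→2 → ∅
[8] deliver 2→1 → ∅
[9] deliver 1→2 → ∅
[10] timeout(0) → N0(back v1 [s])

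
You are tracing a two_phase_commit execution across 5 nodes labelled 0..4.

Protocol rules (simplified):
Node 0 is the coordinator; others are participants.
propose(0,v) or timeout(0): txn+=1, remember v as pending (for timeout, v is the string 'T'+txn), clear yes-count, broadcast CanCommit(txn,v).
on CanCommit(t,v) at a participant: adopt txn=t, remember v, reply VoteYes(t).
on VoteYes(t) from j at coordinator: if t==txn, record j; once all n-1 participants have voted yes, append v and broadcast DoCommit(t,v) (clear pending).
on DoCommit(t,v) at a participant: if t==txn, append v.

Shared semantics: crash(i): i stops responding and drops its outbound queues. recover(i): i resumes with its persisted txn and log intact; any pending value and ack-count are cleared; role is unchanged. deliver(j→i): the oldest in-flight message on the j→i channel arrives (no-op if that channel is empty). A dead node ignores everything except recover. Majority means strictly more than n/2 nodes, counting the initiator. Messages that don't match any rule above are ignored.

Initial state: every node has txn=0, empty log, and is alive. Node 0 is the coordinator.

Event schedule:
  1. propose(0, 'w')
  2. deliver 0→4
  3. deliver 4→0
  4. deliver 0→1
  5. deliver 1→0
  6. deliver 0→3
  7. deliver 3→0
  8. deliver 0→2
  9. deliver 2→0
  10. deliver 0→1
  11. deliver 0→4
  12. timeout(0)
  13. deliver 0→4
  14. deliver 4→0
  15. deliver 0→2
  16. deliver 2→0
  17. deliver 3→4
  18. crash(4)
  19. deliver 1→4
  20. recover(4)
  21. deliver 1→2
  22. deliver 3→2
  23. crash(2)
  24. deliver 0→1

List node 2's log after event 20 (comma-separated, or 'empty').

w

step 1 propose(0,'w'): 0={coor,t=1,log=-}
step 2 deliver 0→4: 4={part,t=1,log=-}
step 3 deliver 4→0: —
step 4 deliver 0→1: 1={part,t=1,log=-}
step 5 deliver 1→0: —
step 6 deliver 0→3: 3={part,t=1,log=-}
step 7 deliver 3→0: —
step 8 deliver 0→2: 2={part,t=1,log=-}
step 9 deliver 2→0: 0={coor,t=1,log=w}
step 10 deliver 0→1: 1={part,t=1,log=w}
step 11 deliver 0→4: 4={part,t=1,log=w}
step 12 timeout(0): 0={coor,t=2,log=w}
step 13 deliver 0→4: 4={part,t=2,log=w}
step 14 deliver 4→0: —
step 15 deliver 0→2: 2={part,t=1,log=w}
step 16 deliver 2→0: —
step 17 deliver 3→4: —
step 18 crash(4): 4={✗part,t=2,log=w}
step 19 deliver 1→4: —
step 20 recover(4): 4={part,t=2,log=w}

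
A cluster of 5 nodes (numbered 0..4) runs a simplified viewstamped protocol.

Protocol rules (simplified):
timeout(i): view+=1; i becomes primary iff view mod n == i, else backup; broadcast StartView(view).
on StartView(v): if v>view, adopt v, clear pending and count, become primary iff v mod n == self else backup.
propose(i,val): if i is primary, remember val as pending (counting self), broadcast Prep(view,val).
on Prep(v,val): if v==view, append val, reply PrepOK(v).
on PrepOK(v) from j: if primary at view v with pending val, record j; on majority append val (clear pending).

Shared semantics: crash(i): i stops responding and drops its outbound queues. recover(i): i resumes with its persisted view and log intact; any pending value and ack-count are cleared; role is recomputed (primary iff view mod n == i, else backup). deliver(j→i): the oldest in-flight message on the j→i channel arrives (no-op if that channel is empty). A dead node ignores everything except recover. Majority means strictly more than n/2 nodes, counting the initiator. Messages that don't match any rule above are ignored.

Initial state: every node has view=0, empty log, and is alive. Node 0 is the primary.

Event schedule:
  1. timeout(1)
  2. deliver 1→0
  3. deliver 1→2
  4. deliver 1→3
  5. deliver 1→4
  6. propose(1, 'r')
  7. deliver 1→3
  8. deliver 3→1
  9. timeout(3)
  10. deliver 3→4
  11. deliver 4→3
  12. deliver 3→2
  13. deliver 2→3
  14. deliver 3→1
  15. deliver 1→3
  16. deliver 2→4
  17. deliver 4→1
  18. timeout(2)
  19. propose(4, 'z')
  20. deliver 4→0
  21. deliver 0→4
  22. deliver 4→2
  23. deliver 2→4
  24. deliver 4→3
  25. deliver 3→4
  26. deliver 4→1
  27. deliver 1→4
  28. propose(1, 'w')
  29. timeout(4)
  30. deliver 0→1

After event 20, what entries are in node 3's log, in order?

after 1 — timeout(1): n1:prim/v1/[-]
after 2 — deliver 1→0: n0:back/v1/[-]
after 3 — deliver 1→2: n2:back/v1/[-]
after 4 — deliver 1→3: n3:back/v1/[-]
after 5 — deliver 1→4: n4:back/v1/[-]
after 6 — propose(1,'r'): ·
after 7 — deliver 1→3: n3:back/v1/[r]
after 8 — deliver 3→1: ·
after 9 — timeout(3): n3:back/v2/[r]
after 10 — deliver 3→4: n4:back/v2/[-]
after 11 — deliver 4→3: ·
after 12 — deliver 3→2: n2:prim/v2/[-]
after 13 — deliver 2→3: ·
after 14 — deliver 3→1: n1:back/v2/[-]
after 15 — deliver 1→3: ·
after 16 — deliver 2→4: ·
after 17 — deliver 4→1: ·
after 18 — timeout(2): n2:back/v3/[-]
after 19 — propose(4,'z'): ·
after 20 — deliver 4→0: ·

r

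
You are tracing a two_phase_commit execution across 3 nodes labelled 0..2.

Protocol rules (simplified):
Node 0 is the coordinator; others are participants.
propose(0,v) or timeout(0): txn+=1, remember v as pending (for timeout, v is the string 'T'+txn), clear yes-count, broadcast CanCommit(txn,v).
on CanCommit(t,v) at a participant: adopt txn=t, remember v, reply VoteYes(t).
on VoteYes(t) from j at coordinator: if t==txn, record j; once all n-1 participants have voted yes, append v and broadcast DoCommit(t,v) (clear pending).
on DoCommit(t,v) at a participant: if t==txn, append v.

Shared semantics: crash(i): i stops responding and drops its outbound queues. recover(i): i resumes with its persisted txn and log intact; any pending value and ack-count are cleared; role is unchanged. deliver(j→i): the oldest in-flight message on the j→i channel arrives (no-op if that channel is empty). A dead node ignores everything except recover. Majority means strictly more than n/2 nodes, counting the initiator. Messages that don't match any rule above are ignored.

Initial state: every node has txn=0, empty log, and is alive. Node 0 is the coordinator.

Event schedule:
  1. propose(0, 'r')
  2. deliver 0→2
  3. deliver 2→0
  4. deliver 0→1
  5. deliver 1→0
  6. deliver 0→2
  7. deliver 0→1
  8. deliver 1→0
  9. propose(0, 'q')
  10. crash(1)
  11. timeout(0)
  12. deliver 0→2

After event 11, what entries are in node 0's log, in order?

[1] propose(0,'r') → N0(coor t1 [-])
[2] deliver 0→2 → N2(part t1 [-])
[3] deliver 2→0 → ∅
[4] deliver 0→1 → N1(part t1 [-])
[5] deliver 1→0 → N0(coor t1 [r])
[6] deliver 0→2 → N2(part t1 [r])
[7] deliver 0→1 → N1(part t1 [r])
[8] deliver 1→0 → ∅
[9] propose(0,'q') → N0(coor t2 [r])
[10] crash(1) → N1(✗part t1 [r])
[11] timeout(0) → N0(coor t3 [r])

r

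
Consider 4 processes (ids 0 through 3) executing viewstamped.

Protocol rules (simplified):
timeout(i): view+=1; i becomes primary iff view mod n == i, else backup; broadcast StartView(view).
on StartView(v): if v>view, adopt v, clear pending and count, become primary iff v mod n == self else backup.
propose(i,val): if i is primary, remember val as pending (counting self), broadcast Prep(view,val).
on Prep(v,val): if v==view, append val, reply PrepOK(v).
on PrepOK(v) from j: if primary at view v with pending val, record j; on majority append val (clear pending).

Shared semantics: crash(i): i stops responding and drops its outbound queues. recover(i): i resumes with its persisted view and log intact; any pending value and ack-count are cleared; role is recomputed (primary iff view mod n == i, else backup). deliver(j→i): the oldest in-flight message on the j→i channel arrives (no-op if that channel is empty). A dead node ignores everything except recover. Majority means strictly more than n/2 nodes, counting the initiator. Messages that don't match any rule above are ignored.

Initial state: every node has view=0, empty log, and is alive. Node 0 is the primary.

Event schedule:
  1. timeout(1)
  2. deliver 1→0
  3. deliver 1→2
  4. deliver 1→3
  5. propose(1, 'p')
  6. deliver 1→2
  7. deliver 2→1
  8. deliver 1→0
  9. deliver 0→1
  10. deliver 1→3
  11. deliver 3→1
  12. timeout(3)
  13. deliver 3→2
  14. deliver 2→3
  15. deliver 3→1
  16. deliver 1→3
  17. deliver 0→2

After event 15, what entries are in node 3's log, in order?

p

e1 timeout(1): 1[prim,v=1,-]
e2 deliver 1→0: 0[back,v=1,-]
e3 deliver 1→2: 2[back,v=1,-]
e4 deliver 1→3: 3[back,v=1,-]
e5 propose(1,'p'): ·
e6 deliver 1→2: 2[back,v=1,p]
e7 deliver 2→1: ·
e8 deliver 1→0: 0[back,v=1,p]
e9 deliver 0→1: 1[prim,v=1,p]
e10 deliver 1→3: 3[back,v=1,p]
e11 deliver 3→1: ·
e12 timeout(3): 3[back,v=2,p]
e13 deliver 3→2: 2[prim,v=2,p]
e14 deliver 2→3: ·
e15 deliver 3→1: 1[back,v=2,p]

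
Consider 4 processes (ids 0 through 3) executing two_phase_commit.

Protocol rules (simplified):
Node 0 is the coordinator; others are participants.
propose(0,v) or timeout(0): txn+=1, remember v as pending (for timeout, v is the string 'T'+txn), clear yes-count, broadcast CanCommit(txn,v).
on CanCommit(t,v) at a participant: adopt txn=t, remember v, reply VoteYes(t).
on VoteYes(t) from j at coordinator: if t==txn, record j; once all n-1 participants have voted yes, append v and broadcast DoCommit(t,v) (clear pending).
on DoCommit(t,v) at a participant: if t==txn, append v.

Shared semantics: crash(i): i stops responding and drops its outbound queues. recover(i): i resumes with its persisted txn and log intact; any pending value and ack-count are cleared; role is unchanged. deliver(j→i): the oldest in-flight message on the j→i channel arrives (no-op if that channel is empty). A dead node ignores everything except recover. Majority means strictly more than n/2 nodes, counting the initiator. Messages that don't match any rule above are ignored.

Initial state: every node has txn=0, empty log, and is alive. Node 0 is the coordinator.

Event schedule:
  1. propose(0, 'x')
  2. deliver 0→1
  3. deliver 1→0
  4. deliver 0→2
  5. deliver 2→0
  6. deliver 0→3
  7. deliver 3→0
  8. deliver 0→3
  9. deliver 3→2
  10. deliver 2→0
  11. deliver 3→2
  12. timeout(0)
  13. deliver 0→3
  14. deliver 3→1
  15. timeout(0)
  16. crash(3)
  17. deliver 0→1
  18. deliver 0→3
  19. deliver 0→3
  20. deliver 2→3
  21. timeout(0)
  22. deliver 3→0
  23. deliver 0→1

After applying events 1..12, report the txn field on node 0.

step 1 propose(0,'x'): 0={coor,t=1,log=-}
step 2 deliver 0→1: 1={part,t=1,log=-}
step 3 deliver 1→0: —
step 4 deliver 0→2: 2={part,t=1,log=-}
step 5 deliver 2→0: —
step 6 deliver 0→3: 3={part,t=1,log=-}
step 7 deliver 3→0: 0={coor,t=1,log=x}
step 8 deliver 0→3: 3={part,t=1,log=x}
step 9 deliver 3→2: —
step 10 deliver 2→0: —
step 11 deliver 3→2: —
step 12 timeout(0): 0={coor,t=2,log=x}

2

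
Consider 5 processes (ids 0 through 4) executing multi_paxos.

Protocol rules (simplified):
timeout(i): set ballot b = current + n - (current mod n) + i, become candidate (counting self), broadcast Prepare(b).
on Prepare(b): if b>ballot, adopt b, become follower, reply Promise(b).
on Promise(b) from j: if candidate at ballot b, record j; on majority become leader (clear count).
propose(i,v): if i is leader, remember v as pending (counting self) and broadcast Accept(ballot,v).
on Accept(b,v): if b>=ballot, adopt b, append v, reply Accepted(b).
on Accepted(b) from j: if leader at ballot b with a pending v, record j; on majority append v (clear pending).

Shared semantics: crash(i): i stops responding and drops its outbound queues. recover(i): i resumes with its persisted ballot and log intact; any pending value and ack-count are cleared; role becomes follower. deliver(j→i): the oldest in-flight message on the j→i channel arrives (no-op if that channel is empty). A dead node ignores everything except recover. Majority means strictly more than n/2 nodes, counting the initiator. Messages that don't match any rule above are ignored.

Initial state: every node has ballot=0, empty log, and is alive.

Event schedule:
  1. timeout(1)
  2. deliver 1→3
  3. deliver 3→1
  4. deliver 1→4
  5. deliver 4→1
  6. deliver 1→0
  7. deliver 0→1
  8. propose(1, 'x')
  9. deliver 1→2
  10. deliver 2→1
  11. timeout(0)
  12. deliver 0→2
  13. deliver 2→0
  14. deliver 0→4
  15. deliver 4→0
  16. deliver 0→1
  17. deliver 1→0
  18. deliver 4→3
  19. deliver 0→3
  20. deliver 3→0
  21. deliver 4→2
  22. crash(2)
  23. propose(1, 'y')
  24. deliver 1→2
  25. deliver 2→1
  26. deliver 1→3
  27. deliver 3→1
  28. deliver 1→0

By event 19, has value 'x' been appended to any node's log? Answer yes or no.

1. timeout(1):  <1:cand b6 ->
2. deliver 1→3:  <3:foll b6 ->
3. deliver 3→1:  nop
4. deliver 1→4:  <4:foll b6 ->
5. deliver 4→1:  <1:lead b6 ->
6. deliver 1→0:  <0:foll b6 ->
7. deliver 0→1:  nop
8. propose(1,'x'):  nop
9. deliver 1→2:  <2:foll b6 ->
10. deliver 2→1:  nop
11. timeout(0):  <0:cand b10 ->
12. deliver 0→2:  <2:foll b10 ->
13. deliver 2→0:  nop
14. deliver 0→4:  <4:foll b10 ->
15. deliver 4→0:  <0:lead b10 ->
16. deliver 0→1:  <1:foll b10 ->
17. deliver 1→0:  nop
18. deliver 4→3:  nop
19. deliver 0→3:  <3:foll b10 ->

no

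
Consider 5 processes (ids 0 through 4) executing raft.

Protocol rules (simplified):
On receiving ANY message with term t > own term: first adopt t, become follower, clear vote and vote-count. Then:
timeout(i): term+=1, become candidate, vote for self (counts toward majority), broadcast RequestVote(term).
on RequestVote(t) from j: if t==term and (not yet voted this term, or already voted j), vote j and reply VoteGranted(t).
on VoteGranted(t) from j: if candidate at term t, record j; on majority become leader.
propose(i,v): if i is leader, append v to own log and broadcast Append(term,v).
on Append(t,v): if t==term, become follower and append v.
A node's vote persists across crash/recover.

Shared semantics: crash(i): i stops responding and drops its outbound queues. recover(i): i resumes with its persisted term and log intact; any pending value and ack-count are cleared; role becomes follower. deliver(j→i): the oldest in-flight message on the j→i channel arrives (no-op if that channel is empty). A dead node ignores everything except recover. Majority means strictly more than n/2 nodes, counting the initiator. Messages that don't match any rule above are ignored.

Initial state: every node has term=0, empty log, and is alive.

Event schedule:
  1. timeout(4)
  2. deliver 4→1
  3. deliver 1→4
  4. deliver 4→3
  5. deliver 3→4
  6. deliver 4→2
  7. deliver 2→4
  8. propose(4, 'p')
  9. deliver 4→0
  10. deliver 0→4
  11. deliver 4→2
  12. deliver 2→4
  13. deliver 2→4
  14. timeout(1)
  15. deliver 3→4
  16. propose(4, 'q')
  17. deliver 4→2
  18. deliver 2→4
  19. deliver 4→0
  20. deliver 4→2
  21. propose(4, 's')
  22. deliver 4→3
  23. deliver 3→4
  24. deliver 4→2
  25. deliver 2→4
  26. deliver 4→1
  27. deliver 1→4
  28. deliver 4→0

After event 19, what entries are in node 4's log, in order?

p,q

after 1 — timeout(4): n4:cand/t1/[-]
after 2 — deliver 4→1: n1:foll/t1/[-]
after 3 — deliver 1→4: ·
after 4 — deliver 4→3: n3:foll/t1/[-]
after 5 — deliver 3→4: n4:lead/t1/[-]
after 6 — deliver 4→2: n2:foll/t1/[-]
after 7 — deliver 2→4: ·
after 8 — propose(4,'p'): n4:lead/t1/[p]
after 9 — deliver 4→0: n0:foll/t1/[-]
after 10 — deliver 0→4: ·
after 11 — deliver 4→2: n2:foll/t1/[p]
after 12 — deliver 2→4: ·
after 13 — deliver 2→4: ·
after 14 — timeout(1): n1:cand/t2/[-]
after 15 — deliver 3→4: ·
after 16 — propose(4,'q'): n4:lead/t1/[p,q]
after 17 — deliver 4→2: n2:foll/t1/[p,q]
after 18 — deliver 2→4: ·
after 19 — deliver 4→0: n0:foll/t1/[p]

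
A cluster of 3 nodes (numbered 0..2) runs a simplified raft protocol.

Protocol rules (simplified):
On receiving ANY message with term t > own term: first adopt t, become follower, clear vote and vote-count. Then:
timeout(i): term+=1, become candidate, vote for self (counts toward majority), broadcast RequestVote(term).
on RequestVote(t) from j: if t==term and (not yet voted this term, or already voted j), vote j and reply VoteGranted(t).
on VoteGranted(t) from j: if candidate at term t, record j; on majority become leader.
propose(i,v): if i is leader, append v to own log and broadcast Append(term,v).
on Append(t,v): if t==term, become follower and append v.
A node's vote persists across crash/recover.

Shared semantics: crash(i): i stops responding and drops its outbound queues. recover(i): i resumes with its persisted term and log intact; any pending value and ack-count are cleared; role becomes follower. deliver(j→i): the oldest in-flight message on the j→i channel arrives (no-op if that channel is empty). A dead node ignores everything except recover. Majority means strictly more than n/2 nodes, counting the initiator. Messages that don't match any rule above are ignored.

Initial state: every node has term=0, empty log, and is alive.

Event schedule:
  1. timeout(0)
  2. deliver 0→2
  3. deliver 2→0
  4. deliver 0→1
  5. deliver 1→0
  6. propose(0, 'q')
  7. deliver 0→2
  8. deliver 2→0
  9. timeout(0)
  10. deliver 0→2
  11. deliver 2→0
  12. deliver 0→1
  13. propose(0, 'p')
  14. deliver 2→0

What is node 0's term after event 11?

after 1 — timeout(0): n0:cand/t1/[-]
after 2 — deliver 0→2: n2:foll/t1/[-]
after 3 — deliver 2→0: n0:lead/t1/[-]
after 4 — deliver 0→1: n1:foll/t1/[-]
after 5 — deliver 1→0: ·
after 6 — propose(0,'q'): n0:lead/t1/[q]
after 7 — deliver 0→2: n2:foll/t1/[q]
after 8 — deliver 2→0: ·
after 9 — timeout(0): n0:cand/t2/[q]
after 10 — deliver 0→2: n2:foll/t2/[q]
after 11 — deliver 2→0: n0:lead/t2/[q]

2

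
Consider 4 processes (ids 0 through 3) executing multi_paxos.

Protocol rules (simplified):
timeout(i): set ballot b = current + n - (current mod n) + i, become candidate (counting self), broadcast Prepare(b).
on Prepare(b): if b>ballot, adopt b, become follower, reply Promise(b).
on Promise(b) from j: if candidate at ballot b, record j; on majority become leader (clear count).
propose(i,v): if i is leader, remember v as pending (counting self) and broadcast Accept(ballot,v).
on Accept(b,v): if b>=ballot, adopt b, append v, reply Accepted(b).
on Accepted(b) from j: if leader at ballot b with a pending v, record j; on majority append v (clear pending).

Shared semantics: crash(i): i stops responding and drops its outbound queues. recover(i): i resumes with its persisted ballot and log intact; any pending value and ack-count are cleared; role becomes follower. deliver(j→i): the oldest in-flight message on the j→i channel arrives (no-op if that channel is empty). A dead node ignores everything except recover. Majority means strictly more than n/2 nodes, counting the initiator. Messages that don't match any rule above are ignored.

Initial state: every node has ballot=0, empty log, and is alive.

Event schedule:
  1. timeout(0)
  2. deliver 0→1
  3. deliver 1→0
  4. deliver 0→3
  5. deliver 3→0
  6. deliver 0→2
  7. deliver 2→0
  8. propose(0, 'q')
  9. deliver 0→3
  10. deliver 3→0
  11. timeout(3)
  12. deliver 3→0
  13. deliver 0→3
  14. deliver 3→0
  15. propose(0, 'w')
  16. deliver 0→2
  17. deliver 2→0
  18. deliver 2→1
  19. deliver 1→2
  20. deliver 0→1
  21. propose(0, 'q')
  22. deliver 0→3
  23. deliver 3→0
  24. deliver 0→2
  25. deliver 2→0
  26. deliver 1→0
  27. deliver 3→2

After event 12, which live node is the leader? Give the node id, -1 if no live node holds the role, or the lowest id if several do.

[1] timeout(0) → N0(cand b4 [-])
[2] deliver 0→1 → N1(foll b4 [-])
[3] deliver 1→0 → ∅
[4] deliver 0→3 → N3(foll b4 [-])
[5] deliver 3→0 → N0(lead b4 [-])
[6] deliver 0→2 → N2(foll b4 [-])
[7] deliver 2→0 → ∅
[8] propose(0,'q') → ∅
[9] deliver 0→3 → N3(foll b4 [q])
[10] deliver 3→0 → ∅
[11] timeout(3) → N3(cand b11 [q])
[12] deliver 3→0 → N0(foll b11 [-])

-1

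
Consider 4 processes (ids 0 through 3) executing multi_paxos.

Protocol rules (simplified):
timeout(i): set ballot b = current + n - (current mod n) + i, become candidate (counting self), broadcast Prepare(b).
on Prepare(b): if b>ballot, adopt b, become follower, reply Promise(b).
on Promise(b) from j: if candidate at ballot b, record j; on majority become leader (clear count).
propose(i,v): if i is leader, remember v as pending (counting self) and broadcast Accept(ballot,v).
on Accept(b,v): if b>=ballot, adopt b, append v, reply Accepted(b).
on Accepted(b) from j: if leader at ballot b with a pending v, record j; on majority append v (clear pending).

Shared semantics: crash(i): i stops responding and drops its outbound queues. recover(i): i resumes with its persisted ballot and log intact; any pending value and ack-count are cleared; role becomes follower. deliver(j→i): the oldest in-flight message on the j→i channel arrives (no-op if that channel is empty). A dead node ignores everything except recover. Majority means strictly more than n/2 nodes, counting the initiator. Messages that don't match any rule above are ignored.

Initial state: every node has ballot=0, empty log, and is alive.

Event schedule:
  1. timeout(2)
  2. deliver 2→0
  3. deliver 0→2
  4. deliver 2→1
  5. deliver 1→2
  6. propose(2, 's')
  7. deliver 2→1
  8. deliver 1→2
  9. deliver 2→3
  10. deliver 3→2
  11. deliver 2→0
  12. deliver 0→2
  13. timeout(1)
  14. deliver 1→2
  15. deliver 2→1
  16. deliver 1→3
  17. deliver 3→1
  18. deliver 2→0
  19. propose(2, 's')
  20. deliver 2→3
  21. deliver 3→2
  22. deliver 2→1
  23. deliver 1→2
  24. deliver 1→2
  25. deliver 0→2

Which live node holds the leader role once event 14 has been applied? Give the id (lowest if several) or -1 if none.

-1

[1] timeout(2) → N2(cand b6 [-])
[2] deliver 2→0 → N0(foll b6 [-])
[3] deliver 0→2 → ∅
[4] deliver 2→1 → N1(foll b6 [-])
[5] deliver 1→2 → N2(lead b6 [-])
[6] propose(2,'s') → ∅
[7] deliver 2→1 → N1(foll b6 [s])
[8] deliver 1→2 → ∅
[9] deliver 2→3 → N3(foll b6 [-])
[10] deliver 3→2 → ∅
[11] deliver 2→0 → N0(foll b6 [s])
[12] deliver 0→2 → N2(lead b6 [s])
[13] timeout(1) → N1(cand b9 [s])
[14] deliver 1→2 → N2(foll b9 [s])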